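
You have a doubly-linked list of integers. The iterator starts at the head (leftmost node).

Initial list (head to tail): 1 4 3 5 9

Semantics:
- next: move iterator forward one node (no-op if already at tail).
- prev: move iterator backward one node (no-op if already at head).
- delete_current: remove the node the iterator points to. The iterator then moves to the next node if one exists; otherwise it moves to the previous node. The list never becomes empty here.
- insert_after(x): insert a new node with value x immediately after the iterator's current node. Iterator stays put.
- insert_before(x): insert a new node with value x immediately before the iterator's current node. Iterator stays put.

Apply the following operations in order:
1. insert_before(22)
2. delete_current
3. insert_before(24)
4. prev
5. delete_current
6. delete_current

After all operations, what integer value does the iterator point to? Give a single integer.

After 1 (insert_before(22)): list=[22, 1, 4, 3, 5, 9] cursor@1
After 2 (delete_current): list=[22, 4, 3, 5, 9] cursor@4
After 3 (insert_before(24)): list=[22, 24, 4, 3, 5, 9] cursor@4
After 4 (prev): list=[22, 24, 4, 3, 5, 9] cursor@24
After 5 (delete_current): list=[22, 4, 3, 5, 9] cursor@4
After 6 (delete_current): list=[22, 3, 5, 9] cursor@3

Answer: 3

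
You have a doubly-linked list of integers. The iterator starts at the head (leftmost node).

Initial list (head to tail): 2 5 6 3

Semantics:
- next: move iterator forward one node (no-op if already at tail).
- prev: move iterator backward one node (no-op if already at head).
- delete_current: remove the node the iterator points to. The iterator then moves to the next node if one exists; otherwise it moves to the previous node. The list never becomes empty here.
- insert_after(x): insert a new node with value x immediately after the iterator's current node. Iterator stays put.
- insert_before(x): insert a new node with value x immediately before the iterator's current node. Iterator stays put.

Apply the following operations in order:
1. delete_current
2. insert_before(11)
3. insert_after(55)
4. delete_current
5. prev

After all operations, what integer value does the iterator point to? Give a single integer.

After 1 (delete_current): list=[5, 6, 3] cursor@5
After 2 (insert_before(11)): list=[11, 5, 6, 3] cursor@5
After 3 (insert_after(55)): list=[11, 5, 55, 6, 3] cursor@5
After 4 (delete_current): list=[11, 55, 6, 3] cursor@55
After 5 (prev): list=[11, 55, 6, 3] cursor@11

Answer: 11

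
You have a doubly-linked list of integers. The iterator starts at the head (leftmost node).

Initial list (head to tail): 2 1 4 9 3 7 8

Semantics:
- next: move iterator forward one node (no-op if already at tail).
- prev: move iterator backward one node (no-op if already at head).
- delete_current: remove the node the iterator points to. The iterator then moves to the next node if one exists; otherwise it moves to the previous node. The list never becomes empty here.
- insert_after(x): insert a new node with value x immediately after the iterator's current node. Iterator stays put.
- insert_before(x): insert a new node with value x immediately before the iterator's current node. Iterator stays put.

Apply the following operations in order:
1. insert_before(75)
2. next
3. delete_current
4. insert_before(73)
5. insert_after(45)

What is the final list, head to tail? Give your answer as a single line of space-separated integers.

Answer: 75 2 73 4 45 9 3 7 8

Derivation:
After 1 (insert_before(75)): list=[75, 2, 1, 4, 9, 3, 7, 8] cursor@2
After 2 (next): list=[75, 2, 1, 4, 9, 3, 7, 8] cursor@1
After 3 (delete_current): list=[75, 2, 4, 9, 3, 7, 8] cursor@4
After 4 (insert_before(73)): list=[75, 2, 73, 4, 9, 3, 7, 8] cursor@4
After 5 (insert_after(45)): list=[75, 2, 73, 4, 45, 9, 3, 7, 8] cursor@4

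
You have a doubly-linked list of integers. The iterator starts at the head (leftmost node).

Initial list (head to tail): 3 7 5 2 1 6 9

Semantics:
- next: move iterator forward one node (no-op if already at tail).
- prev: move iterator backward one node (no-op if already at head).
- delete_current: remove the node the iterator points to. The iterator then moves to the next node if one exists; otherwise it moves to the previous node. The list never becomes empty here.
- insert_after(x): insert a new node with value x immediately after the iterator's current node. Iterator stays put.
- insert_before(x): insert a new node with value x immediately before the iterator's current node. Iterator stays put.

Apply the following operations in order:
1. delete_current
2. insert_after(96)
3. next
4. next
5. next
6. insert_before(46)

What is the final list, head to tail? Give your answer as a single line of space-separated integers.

After 1 (delete_current): list=[7, 5, 2, 1, 6, 9] cursor@7
After 2 (insert_after(96)): list=[7, 96, 5, 2, 1, 6, 9] cursor@7
After 3 (next): list=[7, 96, 5, 2, 1, 6, 9] cursor@96
After 4 (next): list=[7, 96, 5, 2, 1, 6, 9] cursor@5
After 5 (next): list=[7, 96, 5, 2, 1, 6, 9] cursor@2
After 6 (insert_before(46)): list=[7, 96, 5, 46, 2, 1, 6, 9] cursor@2

Answer: 7 96 5 46 2 1 6 9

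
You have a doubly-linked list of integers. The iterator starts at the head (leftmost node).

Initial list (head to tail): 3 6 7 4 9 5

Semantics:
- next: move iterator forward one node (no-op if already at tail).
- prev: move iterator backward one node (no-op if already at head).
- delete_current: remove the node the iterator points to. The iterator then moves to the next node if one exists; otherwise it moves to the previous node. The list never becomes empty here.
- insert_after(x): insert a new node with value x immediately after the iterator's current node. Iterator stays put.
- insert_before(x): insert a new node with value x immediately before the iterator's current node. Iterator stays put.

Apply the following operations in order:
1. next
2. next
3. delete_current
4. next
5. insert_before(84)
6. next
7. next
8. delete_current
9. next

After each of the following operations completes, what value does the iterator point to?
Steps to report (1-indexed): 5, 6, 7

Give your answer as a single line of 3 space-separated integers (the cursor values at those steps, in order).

Answer: 9 5 5

Derivation:
After 1 (next): list=[3, 6, 7, 4, 9, 5] cursor@6
After 2 (next): list=[3, 6, 7, 4, 9, 5] cursor@7
After 3 (delete_current): list=[3, 6, 4, 9, 5] cursor@4
After 4 (next): list=[3, 6, 4, 9, 5] cursor@9
After 5 (insert_before(84)): list=[3, 6, 4, 84, 9, 5] cursor@9
After 6 (next): list=[3, 6, 4, 84, 9, 5] cursor@5
After 7 (next): list=[3, 6, 4, 84, 9, 5] cursor@5
After 8 (delete_current): list=[3, 6, 4, 84, 9] cursor@9
After 9 (next): list=[3, 6, 4, 84, 9] cursor@9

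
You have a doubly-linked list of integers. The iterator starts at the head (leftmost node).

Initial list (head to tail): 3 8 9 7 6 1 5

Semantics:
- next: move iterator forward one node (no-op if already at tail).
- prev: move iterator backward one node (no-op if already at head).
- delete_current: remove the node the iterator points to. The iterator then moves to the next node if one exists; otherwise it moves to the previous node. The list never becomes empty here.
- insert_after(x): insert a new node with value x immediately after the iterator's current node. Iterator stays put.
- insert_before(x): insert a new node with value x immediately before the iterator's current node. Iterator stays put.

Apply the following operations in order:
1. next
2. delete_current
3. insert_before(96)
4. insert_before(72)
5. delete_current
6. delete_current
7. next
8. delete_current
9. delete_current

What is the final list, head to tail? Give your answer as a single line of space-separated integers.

After 1 (next): list=[3, 8, 9, 7, 6, 1, 5] cursor@8
After 2 (delete_current): list=[3, 9, 7, 6, 1, 5] cursor@9
After 3 (insert_before(96)): list=[3, 96, 9, 7, 6, 1, 5] cursor@9
After 4 (insert_before(72)): list=[3, 96, 72, 9, 7, 6, 1, 5] cursor@9
After 5 (delete_current): list=[3, 96, 72, 7, 6, 1, 5] cursor@7
After 6 (delete_current): list=[3, 96, 72, 6, 1, 5] cursor@6
After 7 (next): list=[3, 96, 72, 6, 1, 5] cursor@1
After 8 (delete_current): list=[3, 96, 72, 6, 5] cursor@5
After 9 (delete_current): list=[3, 96, 72, 6] cursor@6

Answer: 3 96 72 6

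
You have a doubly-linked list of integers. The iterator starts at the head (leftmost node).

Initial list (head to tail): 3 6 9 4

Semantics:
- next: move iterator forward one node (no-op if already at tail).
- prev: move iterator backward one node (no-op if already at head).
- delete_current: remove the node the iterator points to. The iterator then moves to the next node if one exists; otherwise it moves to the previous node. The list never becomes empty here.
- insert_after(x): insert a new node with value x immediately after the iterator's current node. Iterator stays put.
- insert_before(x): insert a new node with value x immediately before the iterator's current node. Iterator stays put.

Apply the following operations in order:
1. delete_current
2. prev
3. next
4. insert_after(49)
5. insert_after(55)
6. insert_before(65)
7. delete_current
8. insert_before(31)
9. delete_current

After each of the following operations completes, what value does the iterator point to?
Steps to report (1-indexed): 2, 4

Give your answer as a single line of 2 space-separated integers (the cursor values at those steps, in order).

After 1 (delete_current): list=[6, 9, 4] cursor@6
After 2 (prev): list=[6, 9, 4] cursor@6
After 3 (next): list=[6, 9, 4] cursor@9
After 4 (insert_after(49)): list=[6, 9, 49, 4] cursor@9
After 5 (insert_after(55)): list=[6, 9, 55, 49, 4] cursor@9
After 6 (insert_before(65)): list=[6, 65, 9, 55, 49, 4] cursor@9
After 7 (delete_current): list=[6, 65, 55, 49, 4] cursor@55
After 8 (insert_before(31)): list=[6, 65, 31, 55, 49, 4] cursor@55
After 9 (delete_current): list=[6, 65, 31, 49, 4] cursor@49

Answer: 6 9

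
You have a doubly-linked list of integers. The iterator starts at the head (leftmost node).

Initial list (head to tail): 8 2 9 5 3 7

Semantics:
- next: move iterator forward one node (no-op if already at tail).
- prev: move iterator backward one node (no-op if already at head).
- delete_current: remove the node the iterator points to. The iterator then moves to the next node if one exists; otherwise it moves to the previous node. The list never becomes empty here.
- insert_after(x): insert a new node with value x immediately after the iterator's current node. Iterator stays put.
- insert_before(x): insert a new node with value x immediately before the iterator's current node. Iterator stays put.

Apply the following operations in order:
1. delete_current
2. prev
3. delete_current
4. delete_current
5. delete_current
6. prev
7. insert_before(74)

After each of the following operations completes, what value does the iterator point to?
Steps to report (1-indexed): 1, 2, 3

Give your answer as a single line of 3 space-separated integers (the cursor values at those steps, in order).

Answer: 2 2 9

Derivation:
After 1 (delete_current): list=[2, 9, 5, 3, 7] cursor@2
After 2 (prev): list=[2, 9, 5, 3, 7] cursor@2
After 3 (delete_current): list=[9, 5, 3, 7] cursor@9
After 4 (delete_current): list=[5, 3, 7] cursor@5
After 5 (delete_current): list=[3, 7] cursor@3
After 6 (prev): list=[3, 7] cursor@3
After 7 (insert_before(74)): list=[74, 3, 7] cursor@3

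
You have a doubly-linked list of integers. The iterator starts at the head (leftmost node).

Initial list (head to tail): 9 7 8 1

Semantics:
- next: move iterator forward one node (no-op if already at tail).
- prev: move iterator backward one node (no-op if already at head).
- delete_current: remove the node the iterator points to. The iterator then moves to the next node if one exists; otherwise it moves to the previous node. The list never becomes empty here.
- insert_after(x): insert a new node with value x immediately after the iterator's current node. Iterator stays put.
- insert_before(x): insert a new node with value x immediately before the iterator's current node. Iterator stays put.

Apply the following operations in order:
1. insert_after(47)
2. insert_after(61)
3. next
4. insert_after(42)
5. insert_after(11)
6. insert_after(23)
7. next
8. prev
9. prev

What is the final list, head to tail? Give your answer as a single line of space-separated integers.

Answer: 9 61 23 11 42 47 7 8 1

Derivation:
After 1 (insert_after(47)): list=[9, 47, 7, 8, 1] cursor@9
After 2 (insert_after(61)): list=[9, 61, 47, 7, 8, 1] cursor@9
After 3 (next): list=[9, 61, 47, 7, 8, 1] cursor@61
After 4 (insert_after(42)): list=[9, 61, 42, 47, 7, 8, 1] cursor@61
After 5 (insert_after(11)): list=[9, 61, 11, 42, 47, 7, 8, 1] cursor@61
After 6 (insert_after(23)): list=[9, 61, 23, 11, 42, 47, 7, 8, 1] cursor@61
After 7 (next): list=[9, 61, 23, 11, 42, 47, 7, 8, 1] cursor@23
After 8 (prev): list=[9, 61, 23, 11, 42, 47, 7, 8, 1] cursor@61
After 9 (prev): list=[9, 61, 23, 11, 42, 47, 7, 8, 1] cursor@9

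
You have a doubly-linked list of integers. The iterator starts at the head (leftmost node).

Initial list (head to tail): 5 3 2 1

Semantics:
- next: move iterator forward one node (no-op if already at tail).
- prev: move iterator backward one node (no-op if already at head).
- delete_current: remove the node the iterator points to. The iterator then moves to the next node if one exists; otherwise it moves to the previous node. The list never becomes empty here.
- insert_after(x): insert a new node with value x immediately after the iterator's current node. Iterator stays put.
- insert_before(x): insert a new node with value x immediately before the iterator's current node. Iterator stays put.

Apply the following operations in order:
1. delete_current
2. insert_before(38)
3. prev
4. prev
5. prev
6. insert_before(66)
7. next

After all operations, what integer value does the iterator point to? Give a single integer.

After 1 (delete_current): list=[3, 2, 1] cursor@3
After 2 (insert_before(38)): list=[38, 3, 2, 1] cursor@3
After 3 (prev): list=[38, 3, 2, 1] cursor@38
After 4 (prev): list=[38, 3, 2, 1] cursor@38
After 5 (prev): list=[38, 3, 2, 1] cursor@38
After 6 (insert_before(66)): list=[66, 38, 3, 2, 1] cursor@38
After 7 (next): list=[66, 38, 3, 2, 1] cursor@3

Answer: 3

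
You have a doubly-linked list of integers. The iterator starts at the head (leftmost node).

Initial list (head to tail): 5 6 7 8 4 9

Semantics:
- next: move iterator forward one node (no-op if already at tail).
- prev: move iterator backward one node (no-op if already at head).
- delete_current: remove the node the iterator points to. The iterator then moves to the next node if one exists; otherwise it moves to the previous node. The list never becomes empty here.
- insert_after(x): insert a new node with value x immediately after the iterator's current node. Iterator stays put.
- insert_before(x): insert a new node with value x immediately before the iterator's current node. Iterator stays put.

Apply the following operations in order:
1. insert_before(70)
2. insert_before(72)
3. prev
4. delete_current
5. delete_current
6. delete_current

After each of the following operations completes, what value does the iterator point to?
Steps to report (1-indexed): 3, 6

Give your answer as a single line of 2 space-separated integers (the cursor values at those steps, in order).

Answer: 72 7

Derivation:
After 1 (insert_before(70)): list=[70, 5, 6, 7, 8, 4, 9] cursor@5
After 2 (insert_before(72)): list=[70, 72, 5, 6, 7, 8, 4, 9] cursor@5
After 3 (prev): list=[70, 72, 5, 6, 7, 8, 4, 9] cursor@72
After 4 (delete_current): list=[70, 5, 6, 7, 8, 4, 9] cursor@5
After 5 (delete_current): list=[70, 6, 7, 8, 4, 9] cursor@6
After 6 (delete_current): list=[70, 7, 8, 4, 9] cursor@7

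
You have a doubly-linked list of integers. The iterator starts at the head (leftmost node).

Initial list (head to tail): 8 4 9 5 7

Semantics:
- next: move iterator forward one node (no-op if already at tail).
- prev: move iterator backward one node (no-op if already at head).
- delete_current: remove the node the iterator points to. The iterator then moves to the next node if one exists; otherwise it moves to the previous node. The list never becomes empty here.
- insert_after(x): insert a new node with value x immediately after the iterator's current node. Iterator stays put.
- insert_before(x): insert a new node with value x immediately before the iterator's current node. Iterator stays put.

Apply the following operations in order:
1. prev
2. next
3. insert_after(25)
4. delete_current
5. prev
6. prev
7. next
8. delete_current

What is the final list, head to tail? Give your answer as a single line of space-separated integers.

Answer: 8 9 5 7

Derivation:
After 1 (prev): list=[8, 4, 9, 5, 7] cursor@8
After 2 (next): list=[8, 4, 9, 5, 7] cursor@4
After 3 (insert_after(25)): list=[8, 4, 25, 9, 5, 7] cursor@4
After 4 (delete_current): list=[8, 25, 9, 5, 7] cursor@25
After 5 (prev): list=[8, 25, 9, 5, 7] cursor@8
After 6 (prev): list=[8, 25, 9, 5, 7] cursor@8
After 7 (next): list=[8, 25, 9, 5, 7] cursor@25
After 8 (delete_current): list=[8, 9, 5, 7] cursor@9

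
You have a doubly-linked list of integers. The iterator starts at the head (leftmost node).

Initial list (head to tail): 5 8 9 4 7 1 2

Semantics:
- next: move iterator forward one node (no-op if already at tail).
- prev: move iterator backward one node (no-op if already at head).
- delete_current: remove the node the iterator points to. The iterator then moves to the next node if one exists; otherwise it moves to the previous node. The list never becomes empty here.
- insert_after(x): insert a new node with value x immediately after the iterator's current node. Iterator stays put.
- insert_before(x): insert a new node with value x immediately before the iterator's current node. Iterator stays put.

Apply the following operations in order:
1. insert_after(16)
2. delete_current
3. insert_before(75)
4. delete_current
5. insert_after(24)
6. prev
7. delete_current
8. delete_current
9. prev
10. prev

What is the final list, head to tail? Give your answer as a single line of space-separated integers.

After 1 (insert_after(16)): list=[5, 16, 8, 9, 4, 7, 1, 2] cursor@5
After 2 (delete_current): list=[16, 8, 9, 4, 7, 1, 2] cursor@16
After 3 (insert_before(75)): list=[75, 16, 8, 9, 4, 7, 1, 2] cursor@16
After 4 (delete_current): list=[75, 8, 9, 4, 7, 1, 2] cursor@8
After 5 (insert_after(24)): list=[75, 8, 24, 9, 4, 7, 1, 2] cursor@8
After 6 (prev): list=[75, 8, 24, 9, 4, 7, 1, 2] cursor@75
After 7 (delete_current): list=[8, 24, 9, 4, 7, 1, 2] cursor@8
After 8 (delete_current): list=[24, 9, 4, 7, 1, 2] cursor@24
After 9 (prev): list=[24, 9, 4, 7, 1, 2] cursor@24
After 10 (prev): list=[24, 9, 4, 7, 1, 2] cursor@24

Answer: 24 9 4 7 1 2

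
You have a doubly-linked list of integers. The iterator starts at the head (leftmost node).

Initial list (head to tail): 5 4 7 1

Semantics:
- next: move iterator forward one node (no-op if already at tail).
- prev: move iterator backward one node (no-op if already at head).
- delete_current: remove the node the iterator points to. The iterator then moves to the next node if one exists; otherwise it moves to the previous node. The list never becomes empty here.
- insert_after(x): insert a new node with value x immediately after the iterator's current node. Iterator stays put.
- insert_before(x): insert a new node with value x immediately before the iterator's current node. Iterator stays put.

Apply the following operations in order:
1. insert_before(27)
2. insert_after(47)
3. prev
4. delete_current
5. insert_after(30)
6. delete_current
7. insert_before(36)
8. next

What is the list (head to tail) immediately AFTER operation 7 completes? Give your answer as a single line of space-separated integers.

After 1 (insert_before(27)): list=[27, 5, 4, 7, 1] cursor@5
After 2 (insert_after(47)): list=[27, 5, 47, 4, 7, 1] cursor@5
After 3 (prev): list=[27, 5, 47, 4, 7, 1] cursor@27
After 4 (delete_current): list=[5, 47, 4, 7, 1] cursor@5
After 5 (insert_after(30)): list=[5, 30, 47, 4, 7, 1] cursor@5
After 6 (delete_current): list=[30, 47, 4, 7, 1] cursor@30
After 7 (insert_before(36)): list=[36, 30, 47, 4, 7, 1] cursor@30

Answer: 36 30 47 4 7 1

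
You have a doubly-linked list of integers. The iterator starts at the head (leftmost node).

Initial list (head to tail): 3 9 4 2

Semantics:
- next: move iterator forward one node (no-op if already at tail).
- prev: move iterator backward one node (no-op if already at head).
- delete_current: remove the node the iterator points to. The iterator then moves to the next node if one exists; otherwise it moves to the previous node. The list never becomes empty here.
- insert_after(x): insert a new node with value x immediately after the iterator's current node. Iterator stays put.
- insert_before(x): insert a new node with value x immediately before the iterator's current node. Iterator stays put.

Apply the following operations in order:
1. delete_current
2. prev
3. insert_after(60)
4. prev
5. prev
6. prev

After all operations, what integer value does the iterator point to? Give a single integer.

Answer: 9

Derivation:
After 1 (delete_current): list=[9, 4, 2] cursor@9
After 2 (prev): list=[9, 4, 2] cursor@9
After 3 (insert_after(60)): list=[9, 60, 4, 2] cursor@9
After 4 (prev): list=[9, 60, 4, 2] cursor@9
After 5 (prev): list=[9, 60, 4, 2] cursor@9
After 6 (prev): list=[9, 60, 4, 2] cursor@9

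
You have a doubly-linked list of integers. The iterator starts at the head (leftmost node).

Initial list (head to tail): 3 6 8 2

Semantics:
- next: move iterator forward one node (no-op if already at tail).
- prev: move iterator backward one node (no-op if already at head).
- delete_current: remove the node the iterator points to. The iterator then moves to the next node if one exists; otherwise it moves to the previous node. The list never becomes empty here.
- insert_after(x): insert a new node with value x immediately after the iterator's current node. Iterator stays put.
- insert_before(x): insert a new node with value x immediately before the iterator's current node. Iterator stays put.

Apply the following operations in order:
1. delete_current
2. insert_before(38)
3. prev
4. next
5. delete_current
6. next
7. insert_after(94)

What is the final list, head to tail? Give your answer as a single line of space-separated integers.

After 1 (delete_current): list=[6, 8, 2] cursor@6
After 2 (insert_before(38)): list=[38, 6, 8, 2] cursor@6
After 3 (prev): list=[38, 6, 8, 2] cursor@38
After 4 (next): list=[38, 6, 8, 2] cursor@6
After 5 (delete_current): list=[38, 8, 2] cursor@8
After 6 (next): list=[38, 8, 2] cursor@2
After 7 (insert_after(94)): list=[38, 8, 2, 94] cursor@2

Answer: 38 8 2 94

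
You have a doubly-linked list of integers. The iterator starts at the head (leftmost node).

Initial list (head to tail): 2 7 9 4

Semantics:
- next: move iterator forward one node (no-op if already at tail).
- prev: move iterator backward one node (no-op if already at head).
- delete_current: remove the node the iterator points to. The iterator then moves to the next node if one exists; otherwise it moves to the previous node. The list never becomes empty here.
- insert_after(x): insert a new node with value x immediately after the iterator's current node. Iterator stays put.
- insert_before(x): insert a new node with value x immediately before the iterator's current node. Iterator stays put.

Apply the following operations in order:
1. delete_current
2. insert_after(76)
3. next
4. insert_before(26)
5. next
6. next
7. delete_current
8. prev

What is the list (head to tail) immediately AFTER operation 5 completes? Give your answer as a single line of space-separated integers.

Answer: 7 26 76 9 4

Derivation:
After 1 (delete_current): list=[7, 9, 4] cursor@7
After 2 (insert_after(76)): list=[7, 76, 9, 4] cursor@7
After 3 (next): list=[7, 76, 9, 4] cursor@76
After 4 (insert_before(26)): list=[7, 26, 76, 9, 4] cursor@76
After 5 (next): list=[7, 26, 76, 9, 4] cursor@9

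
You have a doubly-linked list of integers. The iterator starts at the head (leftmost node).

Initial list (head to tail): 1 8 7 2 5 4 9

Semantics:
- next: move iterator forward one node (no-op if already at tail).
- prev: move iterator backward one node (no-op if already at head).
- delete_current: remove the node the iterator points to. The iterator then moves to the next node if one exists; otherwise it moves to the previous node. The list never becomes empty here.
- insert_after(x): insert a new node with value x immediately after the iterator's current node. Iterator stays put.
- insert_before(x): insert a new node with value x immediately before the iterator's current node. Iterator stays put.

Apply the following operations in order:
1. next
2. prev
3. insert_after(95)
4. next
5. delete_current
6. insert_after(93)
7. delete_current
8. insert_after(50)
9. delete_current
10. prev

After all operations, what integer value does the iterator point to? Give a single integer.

After 1 (next): list=[1, 8, 7, 2, 5, 4, 9] cursor@8
After 2 (prev): list=[1, 8, 7, 2, 5, 4, 9] cursor@1
After 3 (insert_after(95)): list=[1, 95, 8, 7, 2, 5, 4, 9] cursor@1
After 4 (next): list=[1, 95, 8, 7, 2, 5, 4, 9] cursor@95
After 5 (delete_current): list=[1, 8, 7, 2, 5, 4, 9] cursor@8
After 6 (insert_after(93)): list=[1, 8, 93, 7, 2, 5, 4, 9] cursor@8
After 7 (delete_current): list=[1, 93, 7, 2, 5, 4, 9] cursor@93
After 8 (insert_after(50)): list=[1, 93, 50, 7, 2, 5, 4, 9] cursor@93
After 9 (delete_current): list=[1, 50, 7, 2, 5, 4, 9] cursor@50
After 10 (prev): list=[1, 50, 7, 2, 5, 4, 9] cursor@1

Answer: 1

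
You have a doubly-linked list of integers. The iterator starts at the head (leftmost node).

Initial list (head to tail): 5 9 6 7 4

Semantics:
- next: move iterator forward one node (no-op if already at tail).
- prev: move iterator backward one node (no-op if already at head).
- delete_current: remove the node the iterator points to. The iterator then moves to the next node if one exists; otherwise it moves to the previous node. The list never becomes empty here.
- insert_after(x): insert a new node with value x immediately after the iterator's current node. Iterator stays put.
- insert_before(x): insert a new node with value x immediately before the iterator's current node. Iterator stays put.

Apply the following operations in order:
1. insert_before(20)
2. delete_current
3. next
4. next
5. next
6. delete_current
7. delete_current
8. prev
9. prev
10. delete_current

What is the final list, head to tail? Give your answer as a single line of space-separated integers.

Answer: 9 6

Derivation:
After 1 (insert_before(20)): list=[20, 5, 9, 6, 7, 4] cursor@5
After 2 (delete_current): list=[20, 9, 6, 7, 4] cursor@9
After 3 (next): list=[20, 9, 6, 7, 4] cursor@6
After 4 (next): list=[20, 9, 6, 7, 4] cursor@7
After 5 (next): list=[20, 9, 6, 7, 4] cursor@4
After 6 (delete_current): list=[20, 9, 6, 7] cursor@7
After 7 (delete_current): list=[20, 9, 6] cursor@6
After 8 (prev): list=[20, 9, 6] cursor@9
After 9 (prev): list=[20, 9, 6] cursor@20
After 10 (delete_current): list=[9, 6] cursor@9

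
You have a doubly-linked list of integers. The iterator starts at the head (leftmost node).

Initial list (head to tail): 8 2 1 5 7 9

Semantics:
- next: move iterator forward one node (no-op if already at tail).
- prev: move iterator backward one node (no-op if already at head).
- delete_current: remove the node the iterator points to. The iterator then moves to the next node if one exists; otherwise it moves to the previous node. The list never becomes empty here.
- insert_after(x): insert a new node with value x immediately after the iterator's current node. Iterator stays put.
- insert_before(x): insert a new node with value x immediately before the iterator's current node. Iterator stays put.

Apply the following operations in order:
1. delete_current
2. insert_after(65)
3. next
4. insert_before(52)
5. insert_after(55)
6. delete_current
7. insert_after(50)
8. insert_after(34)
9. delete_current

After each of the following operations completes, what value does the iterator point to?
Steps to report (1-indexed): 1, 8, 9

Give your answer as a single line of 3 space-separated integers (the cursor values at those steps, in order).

Answer: 2 55 34

Derivation:
After 1 (delete_current): list=[2, 1, 5, 7, 9] cursor@2
After 2 (insert_after(65)): list=[2, 65, 1, 5, 7, 9] cursor@2
After 3 (next): list=[2, 65, 1, 5, 7, 9] cursor@65
After 4 (insert_before(52)): list=[2, 52, 65, 1, 5, 7, 9] cursor@65
After 5 (insert_after(55)): list=[2, 52, 65, 55, 1, 5, 7, 9] cursor@65
After 6 (delete_current): list=[2, 52, 55, 1, 5, 7, 9] cursor@55
After 7 (insert_after(50)): list=[2, 52, 55, 50, 1, 5, 7, 9] cursor@55
After 8 (insert_after(34)): list=[2, 52, 55, 34, 50, 1, 5, 7, 9] cursor@55
After 9 (delete_current): list=[2, 52, 34, 50, 1, 5, 7, 9] cursor@34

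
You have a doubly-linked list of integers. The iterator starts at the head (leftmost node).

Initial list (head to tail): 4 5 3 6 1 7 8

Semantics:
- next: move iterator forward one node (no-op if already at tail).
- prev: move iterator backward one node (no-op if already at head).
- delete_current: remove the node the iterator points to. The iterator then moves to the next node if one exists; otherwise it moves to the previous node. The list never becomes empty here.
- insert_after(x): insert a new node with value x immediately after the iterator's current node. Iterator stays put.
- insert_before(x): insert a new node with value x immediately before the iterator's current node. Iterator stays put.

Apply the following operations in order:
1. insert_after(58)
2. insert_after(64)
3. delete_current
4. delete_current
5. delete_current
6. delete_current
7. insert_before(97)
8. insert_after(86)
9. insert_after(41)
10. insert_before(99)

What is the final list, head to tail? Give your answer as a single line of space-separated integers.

After 1 (insert_after(58)): list=[4, 58, 5, 3, 6, 1, 7, 8] cursor@4
After 2 (insert_after(64)): list=[4, 64, 58, 5, 3, 6, 1, 7, 8] cursor@4
After 3 (delete_current): list=[64, 58, 5, 3, 6, 1, 7, 8] cursor@64
After 4 (delete_current): list=[58, 5, 3, 6, 1, 7, 8] cursor@58
After 5 (delete_current): list=[5, 3, 6, 1, 7, 8] cursor@5
After 6 (delete_current): list=[3, 6, 1, 7, 8] cursor@3
After 7 (insert_before(97)): list=[97, 3, 6, 1, 7, 8] cursor@3
After 8 (insert_after(86)): list=[97, 3, 86, 6, 1, 7, 8] cursor@3
After 9 (insert_after(41)): list=[97, 3, 41, 86, 6, 1, 7, 8] cursor@3
After 10 (insert_before(99)): list=[97, 99, 3, 41, 86, 6, 1, 7, 8] cursor@3

Answer: 97 99 3 41 86 6 1 7 8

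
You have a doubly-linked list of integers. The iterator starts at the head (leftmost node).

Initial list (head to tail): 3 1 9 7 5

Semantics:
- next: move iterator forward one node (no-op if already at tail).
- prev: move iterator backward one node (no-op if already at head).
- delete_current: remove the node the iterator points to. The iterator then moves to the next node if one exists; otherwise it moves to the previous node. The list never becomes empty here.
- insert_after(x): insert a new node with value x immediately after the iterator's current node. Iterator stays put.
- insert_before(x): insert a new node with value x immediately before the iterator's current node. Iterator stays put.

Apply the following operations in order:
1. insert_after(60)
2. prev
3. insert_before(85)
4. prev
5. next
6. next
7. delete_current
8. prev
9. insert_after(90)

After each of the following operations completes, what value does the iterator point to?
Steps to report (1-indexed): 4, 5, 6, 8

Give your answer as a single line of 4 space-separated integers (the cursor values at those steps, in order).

Answer: 85 3 60 3

Derivation:
After 1 (insert_after(60)): list=[3, 60, 1, 9, 7, 5] cursor@3
After 2 (prev): list=[3, 60, 1, 9, 7, 5] cursor@3
After 3 (insert_before(85)): list=[85, 3, 60, 1, 9, 7, 5] cursor@3
After 4 (prev): list=[85, 3, 60, 1, 9, 7, 5] cursor@85
After 5 (next): list=[85, 3, 60, 1, 9, 7, 5] cursor@3
After 6 (next): list=[85, 3, 60, 1, 9, 7, 5] cursor@60
After 7 (delete_current): list=[85, 3, 1, 9, 7, 5] cursor@1
After 8 (prev): list=[85, 3, 1, 9, 7, 5] cursor@3
After 9 (insert_after(90)): list=[85, 3, 90, 1, 9, 7, 5] cursor@3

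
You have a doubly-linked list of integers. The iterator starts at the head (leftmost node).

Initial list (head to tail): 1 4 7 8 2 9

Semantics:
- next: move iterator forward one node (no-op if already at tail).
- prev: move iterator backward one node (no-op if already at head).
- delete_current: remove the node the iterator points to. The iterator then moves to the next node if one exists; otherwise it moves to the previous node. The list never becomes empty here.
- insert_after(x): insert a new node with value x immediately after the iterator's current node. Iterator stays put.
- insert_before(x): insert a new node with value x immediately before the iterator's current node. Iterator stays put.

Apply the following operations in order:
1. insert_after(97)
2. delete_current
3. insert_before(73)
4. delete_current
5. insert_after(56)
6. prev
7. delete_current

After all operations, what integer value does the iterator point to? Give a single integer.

After 1 (insert_after(97)): list=[1, 97, 4, 7, 8, 2, 9] cursor@1
After 2 (delete_current): list=[97, 4, 7, 8, 2, 9] cursor@97
After 3 (insert_before(73)): list=[73, 97, 4, 7, 8, 2, 9] cursor@97
After 4 (delete_current): list=[73, 4, 7, 8, 2, 9] cursor@4
After 5 (insert_after(56)): list=[73, 4, 56, 7, 8, 2, 9] cursor@4
After 6 (prev): list=[73, 4, 56, 7, 8, 2, 9] cursor@73
After 7 (delete_current): list=[4, 56, 7, 8, 2, 9] cursor@4

Answer: 4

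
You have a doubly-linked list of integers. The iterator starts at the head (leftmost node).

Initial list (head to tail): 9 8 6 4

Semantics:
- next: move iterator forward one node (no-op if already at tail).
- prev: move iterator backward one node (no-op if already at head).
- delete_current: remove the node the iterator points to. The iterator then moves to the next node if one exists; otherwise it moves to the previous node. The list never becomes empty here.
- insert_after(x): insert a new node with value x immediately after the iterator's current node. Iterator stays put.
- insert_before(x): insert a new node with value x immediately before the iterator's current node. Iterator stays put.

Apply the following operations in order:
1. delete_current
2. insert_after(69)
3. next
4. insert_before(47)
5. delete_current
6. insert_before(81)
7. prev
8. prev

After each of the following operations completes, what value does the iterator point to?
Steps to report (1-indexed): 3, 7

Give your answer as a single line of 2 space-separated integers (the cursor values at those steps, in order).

Answer: 69 81

Derivation:
After 1 (delete_current): list=[8, 6, 4] cursor@8
After 2 (insert_after(69)): list=[8, 69, 6, 4] cursor@8
After 3 (next): list=[8, 69, 6, 4] cursor@69
After 4 (insert_before(47)): list=[8, 47, 69, 6, 4] cursor@69
After 5 (delete_current): list=[8, 47, 6, 4] cursor@6
After 6 (insert_before(81)): list=[8, 47, 81, 6, 4] cursor@6
After 7 (prev): list=[8, 47, 81, 6, 4] cursor@81
After 8 (prev): list=[8, 47, 81, 6, 4] cursor@47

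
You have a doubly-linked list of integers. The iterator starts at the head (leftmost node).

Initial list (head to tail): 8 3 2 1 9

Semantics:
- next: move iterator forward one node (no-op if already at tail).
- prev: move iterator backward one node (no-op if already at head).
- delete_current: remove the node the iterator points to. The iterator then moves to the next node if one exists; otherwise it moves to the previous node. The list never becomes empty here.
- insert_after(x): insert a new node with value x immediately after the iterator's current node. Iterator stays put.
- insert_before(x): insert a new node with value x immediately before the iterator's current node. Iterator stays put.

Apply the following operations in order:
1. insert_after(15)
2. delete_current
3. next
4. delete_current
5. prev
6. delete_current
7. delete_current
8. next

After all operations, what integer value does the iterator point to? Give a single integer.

Answer: 9

Derivation:
After 1 (insert_after(15)): list=[8, 15, 3, 2, 1, 9] cursor@8
After 2 (delete_current): list=[15, 3, 2, 1, 9] cursor@15
After 3 (next): list=[15, 3, 2, 1, 9] cursor@3
After 4 (delete_current): list=[15, 2, 1, 9] cursor@2
After 5 (prev): list=[15, 2, 1, 9] cursor@15
After 6 (delete_current): list=[2, 1, 9] cursor@2
After 7 (delete_current): list=[1, 9] cursor@1
After 8 (next): list=[1, 9] cursor@9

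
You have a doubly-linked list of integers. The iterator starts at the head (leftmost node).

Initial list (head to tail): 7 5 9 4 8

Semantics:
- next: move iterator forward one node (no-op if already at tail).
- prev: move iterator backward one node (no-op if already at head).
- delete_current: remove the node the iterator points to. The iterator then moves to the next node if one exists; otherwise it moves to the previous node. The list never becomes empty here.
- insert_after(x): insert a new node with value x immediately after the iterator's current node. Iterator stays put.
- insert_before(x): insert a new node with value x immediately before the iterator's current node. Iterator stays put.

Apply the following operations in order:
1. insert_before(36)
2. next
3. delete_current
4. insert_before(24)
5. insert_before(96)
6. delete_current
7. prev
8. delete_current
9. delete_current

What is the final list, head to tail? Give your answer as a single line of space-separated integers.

After 1 (insert_before(36)): list=[36, 7, 5, 9, 4, 8] cursor@7
After 2 (next): list=[36, 7, 5, 9, 4, 8] cursor@5
After 3 (delete_current): list=[36, 7, 9, 4, 8] cursor@9
After 4 (insert_before(24)): list=[36, 7, 24, 9, 4, 8] cursor@9
After 5 (insert_before(96)): list=[36, 7, 24, 96, 9, 4, 8] cursor@9
After 6 (delete_current): list=[36, 7, 24, 96, 4, 8] cursor@4
After 7 (prev): list=[36, 7, 24, 96, 4, 8] cursor@96
After 8 (delete_current): list=[36, 7, 24, 4, 8] cursor@4
After 9 (delete_current): list=[36, 7, 24, 8] cursor@8

Answer: 36 7 24 8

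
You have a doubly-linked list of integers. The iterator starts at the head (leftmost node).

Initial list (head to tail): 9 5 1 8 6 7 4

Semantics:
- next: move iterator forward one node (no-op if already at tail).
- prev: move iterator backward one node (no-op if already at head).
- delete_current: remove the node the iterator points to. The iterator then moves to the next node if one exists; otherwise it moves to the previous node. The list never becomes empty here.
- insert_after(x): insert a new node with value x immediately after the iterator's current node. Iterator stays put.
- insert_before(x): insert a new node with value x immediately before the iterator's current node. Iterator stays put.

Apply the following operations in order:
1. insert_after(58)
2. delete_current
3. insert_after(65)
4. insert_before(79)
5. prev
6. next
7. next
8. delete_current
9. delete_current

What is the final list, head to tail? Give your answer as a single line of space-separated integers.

Answer: 79 58 1 8 6 7 4

Derivation:
After 1 (insert_after(58)): list=[9, 58, 5, 1, 8, 6, 7, 4] cursor@9
After 2 (delete_current): list=[58, 5, 1, 8, 6, 7, 4] cursor@58
After 3 (insert_after(65)): list=[58, 65, 5, 1, 8, 6, 7, 4] cursor@58
After 4 (insert_before(79)): list=[79, 58, 65, 5, 1, 8, 6, 7, 4] cursor@58
After 5 (prev): list=[79, 58, 65, 5, 1, 8, 6, 7, 4] cursor@79
After 6 (next): list=[79, 58, 65, 5, 1, 8, 6, 7, 4] cursor@58
After 7 (next): list=[79, 58, 65, 5, 1, 8, 6, 7, 4] cursor@65
After 8 (delete_current): list=[79, 58, 5, 1, 8, 6, 7, 4] cursor@5
After 9 (delete_current): list=[79, 58, 1, 8, 6, 7, 4] cursor@1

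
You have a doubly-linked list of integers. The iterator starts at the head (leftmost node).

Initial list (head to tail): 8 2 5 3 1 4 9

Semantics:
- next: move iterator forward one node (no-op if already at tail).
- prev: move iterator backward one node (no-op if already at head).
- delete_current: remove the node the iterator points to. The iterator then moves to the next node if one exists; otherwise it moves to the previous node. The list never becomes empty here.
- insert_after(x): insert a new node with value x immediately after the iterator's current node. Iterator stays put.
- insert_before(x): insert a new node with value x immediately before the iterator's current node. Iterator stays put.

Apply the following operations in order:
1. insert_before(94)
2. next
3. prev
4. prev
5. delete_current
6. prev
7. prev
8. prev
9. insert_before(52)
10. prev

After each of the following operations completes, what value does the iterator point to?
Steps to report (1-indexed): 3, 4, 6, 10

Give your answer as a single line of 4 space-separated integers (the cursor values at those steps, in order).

After 1 (insert_before(94)): list=[94, 8, 2, 5, 3, 1, 4, 9] cursor@8
After 2 (next): list=[94, 8, 2, 5, 3, 1, 4, 9] cursor@2
After 3 (prev): list=[94, 8, 2, 5, 3, 1, 4, 9] cursor@8
After 4 (prev): list=[94, 8, 2, 5, 3, 1, 4, 9] cursor@94
After 5 (delete_current): list=[8, 2, 5, 3, 1, 4, 9] cursor@8
After 6 (prev): list=[8, 2, 5, 3, 1, 4, 9] cursor@8
After 7 (prev): list=[8, 2, 5, 3, 1, 4, 9] cursor@8
After 8 (prev): list=[8, 2, 5, 3, 1, 4, 9] cursor@8
After 9 (insert_before(52)): list=[52, 8, 2, 5, 3, 1, 4, 9] cursor@8
After 10 (prev): list=[52, 8, 2, 5, 3, 1, 4, 9] cursor@52

Answer: 8 94 8 52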